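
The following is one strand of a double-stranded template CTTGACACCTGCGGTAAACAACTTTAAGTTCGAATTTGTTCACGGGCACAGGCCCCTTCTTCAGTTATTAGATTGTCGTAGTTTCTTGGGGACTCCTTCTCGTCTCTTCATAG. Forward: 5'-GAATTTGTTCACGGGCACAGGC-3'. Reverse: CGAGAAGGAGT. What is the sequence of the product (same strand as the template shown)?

5'-GAATTTGTTCACGGGCACAGGCCCCTTCTTCAGTTATTAGATTGTCGTAGTTTCTTGGGGACTCCTTCTCG-3'

Scanning the template, GAATTTGTTCACGGGCACAGGC occurs at positions 32–53; this primer anneals to the bottom strand there with its 3' end pointing downstream.
The reverse primer's reverse complement is ACTCCTTCTCG, which matches the template at positions 92–102.
The product is the template from position 32 through 102 (71 bp).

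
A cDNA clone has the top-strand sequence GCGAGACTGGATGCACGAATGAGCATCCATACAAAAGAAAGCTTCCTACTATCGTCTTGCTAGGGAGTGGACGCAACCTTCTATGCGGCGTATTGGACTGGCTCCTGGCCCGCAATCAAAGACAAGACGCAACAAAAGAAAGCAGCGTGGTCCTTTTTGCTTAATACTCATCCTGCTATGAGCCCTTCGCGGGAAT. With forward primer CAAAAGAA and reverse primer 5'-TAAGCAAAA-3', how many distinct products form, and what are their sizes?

The forward primer CAAAAGAA matches the top strand at positions 32–39, 133–140.
The reverse primer's reverse complement is TTTTGCTTA, matching at positions 155–163.
Each forward site pairs with the reverse site to give a product ending at position 163: sizes 132, 31 bp.

Two products: 132 bp, 31 bp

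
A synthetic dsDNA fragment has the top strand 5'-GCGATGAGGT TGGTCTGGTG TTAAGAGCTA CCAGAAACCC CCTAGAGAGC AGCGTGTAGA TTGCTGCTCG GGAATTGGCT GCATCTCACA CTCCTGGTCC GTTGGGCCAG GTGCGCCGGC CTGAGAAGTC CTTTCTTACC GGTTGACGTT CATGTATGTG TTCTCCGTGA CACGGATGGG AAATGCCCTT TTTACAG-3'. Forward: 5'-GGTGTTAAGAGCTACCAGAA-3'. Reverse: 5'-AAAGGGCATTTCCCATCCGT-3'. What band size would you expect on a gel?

175 bp

Scanning the template, GGTGTTAAGAGCTACCAGAA occurs at positions 17–36; this primer anneals to the bottom strand there with its 3' end pointing downstream.
The reverse primer's reverse complement is ACGGATGGGAAATGCCCTTT, which matches the template at positions 172–191.
Product length = (reverse-primer end) − (forward-primer start) + 1 = 191 − 17 + 1 = 175 bp.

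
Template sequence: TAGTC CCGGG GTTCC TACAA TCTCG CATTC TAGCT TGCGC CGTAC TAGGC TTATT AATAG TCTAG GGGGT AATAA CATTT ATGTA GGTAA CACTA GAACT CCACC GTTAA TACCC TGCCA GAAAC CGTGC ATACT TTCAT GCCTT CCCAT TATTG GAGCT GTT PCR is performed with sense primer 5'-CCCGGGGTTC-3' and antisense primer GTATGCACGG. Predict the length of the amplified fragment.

Forward primer CCCGGGGTTC is found on the top strand at positions 5–14.
The reverse primer's reverse complement is CCGTGCATAC, which matches the template at positions 125–134.
Product length = (reverse-primer end) − (forward-primer start) + 1 = 134 − 5 + 1 = 130 bp.

130 bp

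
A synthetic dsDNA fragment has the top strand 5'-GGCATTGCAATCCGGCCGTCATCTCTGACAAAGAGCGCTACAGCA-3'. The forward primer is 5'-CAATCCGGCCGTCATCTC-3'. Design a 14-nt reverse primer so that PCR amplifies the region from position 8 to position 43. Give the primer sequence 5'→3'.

The product's 3' end on the top strand is position 43.
The reverse primer anneals to the top strand over positions 30–43, i.e. to AAAGAGCGCTACAG.
Its sequence written 5'→3' is the reverse complement: CTGTAGCGCTCTTT.

5'-CTGTAGCGCTCTTT-3'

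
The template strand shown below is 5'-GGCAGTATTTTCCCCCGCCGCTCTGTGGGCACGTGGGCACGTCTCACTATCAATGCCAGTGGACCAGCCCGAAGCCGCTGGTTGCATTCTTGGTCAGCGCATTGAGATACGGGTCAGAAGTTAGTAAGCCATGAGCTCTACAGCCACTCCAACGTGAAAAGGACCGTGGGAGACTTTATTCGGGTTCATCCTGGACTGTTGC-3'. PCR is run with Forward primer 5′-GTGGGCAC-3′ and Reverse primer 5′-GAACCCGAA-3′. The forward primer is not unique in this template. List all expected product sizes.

The forward primer GTGGGCAC matches the top strand at positions 25–32, 33–40.
The reverse primer's reverse complement is TTCGGGTTC, matching at positions 179–187.
Each forward site pairs with the reverse site to give a product ending at position 187: sizes 163, 155 bp.

163 bp, 155 bp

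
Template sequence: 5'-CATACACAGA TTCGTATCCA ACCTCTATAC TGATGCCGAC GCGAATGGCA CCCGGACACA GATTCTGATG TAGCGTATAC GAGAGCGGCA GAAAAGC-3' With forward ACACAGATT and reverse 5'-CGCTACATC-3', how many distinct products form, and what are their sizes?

Two products: 72 bp, 20 bp

The forward primer ACACAGATT matches the top strand at positions 4–12, 56–64.
The reverse primer's reverse complement is GATGTAGCG, matching at positions 67–75.
Each forward site pairs with the reverse site to give a product ending at position 75: sizes 72, 20 bp.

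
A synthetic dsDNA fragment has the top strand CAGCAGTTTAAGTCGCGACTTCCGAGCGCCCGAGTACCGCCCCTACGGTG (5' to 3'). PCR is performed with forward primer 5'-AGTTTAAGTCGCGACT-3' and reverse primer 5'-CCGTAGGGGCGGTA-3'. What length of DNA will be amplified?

44 bp

Scanning the template, AGTTTAAGTCGCGACT occurs at positions 5–20; this primer anneals to the bottom strand there with its 3' end pointing downstream.
The reverse primer's reverse complement is TACCGCCCCTACGG, which matches the template at positions 35–48.
Amplicon spans positions 5–48: 44 bp.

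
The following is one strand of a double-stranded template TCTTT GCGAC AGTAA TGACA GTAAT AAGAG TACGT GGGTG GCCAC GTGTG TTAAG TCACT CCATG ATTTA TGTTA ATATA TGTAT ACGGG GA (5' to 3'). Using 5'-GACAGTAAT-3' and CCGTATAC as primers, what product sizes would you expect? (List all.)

The forward primer GACAGTAAT matches the top strand at positions 8–16, 17–25.
The reverse primer's reverse complement is GTATACGG, matching at positions 82–89.
Each forward site pairs with the reverse site to give a product ending at position 89: sizes 82, 73 bp.

82 bp, 73 bp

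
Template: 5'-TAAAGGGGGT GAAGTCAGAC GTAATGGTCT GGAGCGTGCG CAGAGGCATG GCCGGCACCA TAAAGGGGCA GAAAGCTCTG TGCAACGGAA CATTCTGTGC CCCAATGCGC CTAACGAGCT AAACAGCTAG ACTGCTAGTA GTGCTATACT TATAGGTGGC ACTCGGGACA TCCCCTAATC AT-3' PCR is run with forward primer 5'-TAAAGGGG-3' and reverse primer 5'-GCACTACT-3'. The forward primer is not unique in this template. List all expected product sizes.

144 bp, 84 bp

The forward primer TAAAGGGG matches the top strand at positions 1–8, 61–68.
The reverse primer's reverse complement is AGTAGTGC, matching at positions 137–144.
Each forward site pairs with the reverse site to give a product ending at position 144: sizes 144, 84 bp.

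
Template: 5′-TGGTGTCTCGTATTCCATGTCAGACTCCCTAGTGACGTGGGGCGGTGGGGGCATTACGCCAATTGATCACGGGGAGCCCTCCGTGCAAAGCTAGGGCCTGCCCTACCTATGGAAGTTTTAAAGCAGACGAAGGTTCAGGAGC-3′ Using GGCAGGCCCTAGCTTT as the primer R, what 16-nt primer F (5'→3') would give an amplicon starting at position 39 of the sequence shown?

5'-GGGGCGGTGGGGGCAT-3'

The reverse primer's reverse complement AAAGCTAGGGCCTGCC matches the template at positions 87–102; the product starts at position 39.
The forward primer is identical to the top strand over positions 39–54: GGGGCGGTGGGGGCAT.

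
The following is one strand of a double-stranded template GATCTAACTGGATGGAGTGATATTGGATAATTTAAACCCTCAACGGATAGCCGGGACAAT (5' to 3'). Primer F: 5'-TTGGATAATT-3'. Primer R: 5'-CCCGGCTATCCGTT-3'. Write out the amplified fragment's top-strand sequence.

5'-TTGGATAATTTAAACCCTCAACGGATAGCCGGG-3'

Scanning the template, TTGGATAATT occurs at positions 23–32; this primer anneals to the bottom strand there with its 3' end pointing downstream.
The reverse primer's reverse complement is AACGGATAGCCGGG, which matches the template at positions 42–55.
The product is the template from position 23 through 55 (33 bp).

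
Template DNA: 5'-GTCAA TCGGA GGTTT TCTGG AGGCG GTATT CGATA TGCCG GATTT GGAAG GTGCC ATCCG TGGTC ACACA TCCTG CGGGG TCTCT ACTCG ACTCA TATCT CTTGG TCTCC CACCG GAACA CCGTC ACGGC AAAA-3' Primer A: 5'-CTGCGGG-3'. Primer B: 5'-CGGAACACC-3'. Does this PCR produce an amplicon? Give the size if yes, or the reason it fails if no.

No product — both primers anneal to the same strand and extend in the same direction.

Primer A (CTGCGGG) matches the top strand at positions 73–79 (3' end points downstream).
Primer B (CGGAACACC) also matches the top strand directly, at positions 114–122 — its reverse complement GGTGTTCCG is not present.
Both primers anneal to the bottom strand with 3' ends pointing the same way, so neither can prime synthesis back toward the other.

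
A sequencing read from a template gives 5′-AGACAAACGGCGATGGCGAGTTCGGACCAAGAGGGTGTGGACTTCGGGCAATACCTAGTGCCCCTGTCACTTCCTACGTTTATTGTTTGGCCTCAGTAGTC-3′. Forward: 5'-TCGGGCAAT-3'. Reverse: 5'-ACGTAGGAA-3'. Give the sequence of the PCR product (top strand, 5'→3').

Scanning the template, TCGGGCAAT occurs at positions 44–52; this primer anneals to the bottom strand there with its 3' end pointing downstream.
Taking the reverse complement of ACGTAGGAA gives TTCCTACGT, found at positions 71–79 on the template; the primer anneals here to the top strand with its 3' end pointing upstream.
The product is the template from position 44 through 79 (36 bp).

5'-TCGGGCAATACCTAGTGCCCCTGTCACTTCCTACGT-3'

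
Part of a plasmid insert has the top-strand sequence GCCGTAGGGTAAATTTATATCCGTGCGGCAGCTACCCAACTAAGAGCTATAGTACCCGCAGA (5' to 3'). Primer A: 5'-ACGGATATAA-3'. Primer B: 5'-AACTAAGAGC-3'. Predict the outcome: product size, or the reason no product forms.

No product — the primers' 3' ends point away from each other.

Primer A (ACGGATATAA) has reverse complement TTATATCCGT, which matches the top strand at positions 15–24; primer A anneals to the top strand there with its 3' end pointing upstream toward position 15.
Primer B (AACTAAGAGC) matches the top strand directly at positions 38–47; it anneals to the bottom strand with its 3' end pointing downstream toward position 47.
The 3' ends diverge (primer A extends toward position 1, primer B toward position 62), so the primers never converge on a shared product.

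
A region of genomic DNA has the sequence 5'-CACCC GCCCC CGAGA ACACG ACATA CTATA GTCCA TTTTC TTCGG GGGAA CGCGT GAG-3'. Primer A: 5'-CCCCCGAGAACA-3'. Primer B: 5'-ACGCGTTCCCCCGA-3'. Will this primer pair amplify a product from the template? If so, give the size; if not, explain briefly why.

Yes — a 49 bp product.

Primer A (CCCCCGAGAACA) matches the top strand at positions 7–18; it acts as a forward primer.
Primer B's reverse complement is TCGGGGGAACGCGT, matching the top strand at positions 42–55; it acts as a reverse primer.
The 3' ends face each other across positions 7–55, giving a 49 bp product.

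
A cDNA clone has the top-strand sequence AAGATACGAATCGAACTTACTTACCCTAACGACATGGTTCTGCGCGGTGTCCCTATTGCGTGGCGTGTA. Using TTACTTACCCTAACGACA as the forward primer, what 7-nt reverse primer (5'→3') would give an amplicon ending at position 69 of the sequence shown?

The forward primer binds at positions 17–34; the product's 3' end on the top strand is position 69.
The reverse primer anneals to the top strand over positions 63–69, i.e. to GCGTGTA.
Its sequence written 5'→3' is the reverse complement: TACACGC.

5'-TACACGC-3'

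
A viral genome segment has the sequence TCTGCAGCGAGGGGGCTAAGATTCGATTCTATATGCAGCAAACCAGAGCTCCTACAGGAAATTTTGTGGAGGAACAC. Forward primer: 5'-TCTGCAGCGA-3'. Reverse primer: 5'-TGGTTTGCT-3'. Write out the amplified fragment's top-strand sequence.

5'-TCTGCAGCGAGGGGGCTAAGATTCGATTCTATATGCAGCAAACCA-3'

Scanning the template, TCTGCAGCGA occurs at positions 1–10; this primer anneals to the bottom strand there with its 3' end pointing downstream.
Reverse complement of the reverse primer: AGCAAACCA. This occurs on the top strand at positions 37–45.
The product is the template from position 1 through 45 (45 bp).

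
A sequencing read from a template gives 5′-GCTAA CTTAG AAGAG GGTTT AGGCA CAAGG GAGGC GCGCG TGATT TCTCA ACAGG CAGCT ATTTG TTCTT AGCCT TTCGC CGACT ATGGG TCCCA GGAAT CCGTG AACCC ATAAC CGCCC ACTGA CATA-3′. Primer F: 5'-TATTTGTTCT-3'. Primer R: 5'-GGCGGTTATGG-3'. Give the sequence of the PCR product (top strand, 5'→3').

5'-TATTTGTTCTTAGCCTTTCGCCGACTATGGGTCCCAGGAATCCGTGAACCCATAACCGCC-3'

Scanning the template, TATTTGTTCT occurs at positions 60–69; this primer anneals to the bottom strand there with its 3' end pointing downstream.
Reverse complement of the reverse primer: CCATAACCGCC. This occurs on the top strand at positions 109–119.
The product is the template from position 60 through 119 (60 bp).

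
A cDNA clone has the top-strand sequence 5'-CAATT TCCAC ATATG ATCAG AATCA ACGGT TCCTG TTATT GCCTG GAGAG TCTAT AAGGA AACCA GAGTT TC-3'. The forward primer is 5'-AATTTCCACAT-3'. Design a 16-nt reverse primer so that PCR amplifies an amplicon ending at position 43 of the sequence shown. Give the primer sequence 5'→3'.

5'-GGCAATAACAGGAACC-3'

The forward primer binds at positions 2–12; the product's 3' end on the top strand is position 43.
The reverse primer anneals to the top strand over positions 28–43, i.e. to GGTTCCTGTTATTGCC.
Its sequence written 5'→3' is the reverse complement: GGCAATAACAGGAACC.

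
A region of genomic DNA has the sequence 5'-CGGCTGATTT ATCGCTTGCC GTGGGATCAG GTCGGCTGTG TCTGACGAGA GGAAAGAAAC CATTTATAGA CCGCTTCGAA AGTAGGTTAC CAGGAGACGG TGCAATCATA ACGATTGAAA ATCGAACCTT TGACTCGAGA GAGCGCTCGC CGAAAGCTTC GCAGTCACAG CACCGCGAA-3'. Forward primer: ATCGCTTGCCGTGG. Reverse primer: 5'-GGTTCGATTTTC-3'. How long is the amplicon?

The forward primer matches the template at positions 11–24.
The reverse primer's reverse complement is GAAAATCGAACC, which matches the template at positions 117–128.
Product length = (reverse-primer end) − (forward-primer start) + 1 = 128 − 11 + 1 = 118 bp.

118 bp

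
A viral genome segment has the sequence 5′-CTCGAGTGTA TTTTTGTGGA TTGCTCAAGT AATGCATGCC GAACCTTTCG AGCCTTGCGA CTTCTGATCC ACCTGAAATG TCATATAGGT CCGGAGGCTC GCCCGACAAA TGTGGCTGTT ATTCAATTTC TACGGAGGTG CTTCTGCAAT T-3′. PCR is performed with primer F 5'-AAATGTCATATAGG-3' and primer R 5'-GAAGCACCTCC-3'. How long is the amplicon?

69 bp

The forward primer matches the template at positions 76–89.
The reverse primer's reverse complement is GGAGGTGCTTC, which matches the template at positions 134–144.
Amplicon spans positions 76–144: 69 bp.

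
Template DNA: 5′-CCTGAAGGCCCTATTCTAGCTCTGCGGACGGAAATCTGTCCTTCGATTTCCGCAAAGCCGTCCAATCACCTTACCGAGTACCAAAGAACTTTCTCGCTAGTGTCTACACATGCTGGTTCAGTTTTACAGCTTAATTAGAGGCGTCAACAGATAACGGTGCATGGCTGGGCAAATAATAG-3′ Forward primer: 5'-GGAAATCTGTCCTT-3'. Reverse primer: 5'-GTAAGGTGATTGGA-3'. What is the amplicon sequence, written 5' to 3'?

Scanning the template, GGAAATCTGTCCTT occurs at positions 30–43; this primer anneals to the bottom strand there with its 3' end pointing downstream.
Taking the reverse complement of GTAAGGTGATTGGA gives TCCAATCACCTTAC, found at positions 61–74 on the template; the primer anneals here to the top strand with its 3' end pointing upstream.
The product is the template from position 30 through 74 (45 bp).

5'-GGAAATCTGTCCTTCGATTTCCGCAAAGCCGTCCAATCACCTTAC-3'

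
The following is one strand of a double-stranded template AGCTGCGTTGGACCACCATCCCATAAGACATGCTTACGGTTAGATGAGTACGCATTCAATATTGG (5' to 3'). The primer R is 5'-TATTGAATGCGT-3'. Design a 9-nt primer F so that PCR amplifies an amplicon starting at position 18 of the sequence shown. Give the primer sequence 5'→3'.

The reverse primer's reverse complement ACGCATTCAATA matches the template at positions 50–61; the product starts at position 18.
The forward primer is identical to the top strand over positions 18–26: ATCCCATAA.

5'-ATCCCATAA-3'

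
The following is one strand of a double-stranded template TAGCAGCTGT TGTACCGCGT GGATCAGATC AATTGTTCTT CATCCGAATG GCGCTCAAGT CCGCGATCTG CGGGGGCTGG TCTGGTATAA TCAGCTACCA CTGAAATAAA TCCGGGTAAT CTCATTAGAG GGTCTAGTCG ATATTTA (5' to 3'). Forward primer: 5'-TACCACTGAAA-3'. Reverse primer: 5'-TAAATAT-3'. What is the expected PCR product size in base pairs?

Forward primer TACCACTGAAA is found on the top strand at positions 96–106.
The reverse primer's reverse complement is ATATTTA, which matches the template at positions 141–147.
Amplicon spans positions 96–147: 52 bp.

52 bp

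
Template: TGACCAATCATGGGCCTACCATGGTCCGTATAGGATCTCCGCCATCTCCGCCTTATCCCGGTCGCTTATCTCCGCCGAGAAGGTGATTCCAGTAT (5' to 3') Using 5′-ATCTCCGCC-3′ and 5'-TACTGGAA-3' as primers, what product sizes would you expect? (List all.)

60 bp, 51 bp, 27 bp

The forward primer ATCTCCGCC matches the top strand at positions 35–43, 44–52, 68–76.
The reverse primer's reverse complement is TTCCAGTA, matching at positions 87–94.
Each forward site pairs with the reverse site to give a product ending at position 94: sizes 60, 51, 27 bp.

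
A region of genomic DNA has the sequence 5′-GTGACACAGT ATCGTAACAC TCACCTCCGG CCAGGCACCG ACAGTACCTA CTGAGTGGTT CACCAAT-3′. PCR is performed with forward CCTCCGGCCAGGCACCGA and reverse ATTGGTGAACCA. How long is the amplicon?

44 bp

The forward primer matches the template at positions 24–41.
Reverse complement of the reverse primer: TGGTTCACCAAT. This occurs on the top strand at positions 56–67.
Product length = (reverse-primer end) − (forward-primer start) + 1 = 67 − 24 + 1 = 44 bp.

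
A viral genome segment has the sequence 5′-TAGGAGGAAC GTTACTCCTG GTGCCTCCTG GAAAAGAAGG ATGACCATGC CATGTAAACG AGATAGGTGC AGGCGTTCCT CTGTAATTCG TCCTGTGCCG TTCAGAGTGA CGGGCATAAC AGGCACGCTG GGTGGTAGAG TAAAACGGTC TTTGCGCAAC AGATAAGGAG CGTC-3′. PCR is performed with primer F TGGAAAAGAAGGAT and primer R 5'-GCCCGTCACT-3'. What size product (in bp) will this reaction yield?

87 bp

Scanning the template, TGGAAAAGAAGGAT occurs at positions 29–42; this primer anneals to the bottom strand there with its 3' end pointing downstream.
Taking the reverse complement of GCCCGTCACT gives AGTGACGGGC, found at positions 106–115 on the template; the primer anneals here to the top strand with its 3' end pointing upstream.
Amplicon spans positions 29–115: 87 bp.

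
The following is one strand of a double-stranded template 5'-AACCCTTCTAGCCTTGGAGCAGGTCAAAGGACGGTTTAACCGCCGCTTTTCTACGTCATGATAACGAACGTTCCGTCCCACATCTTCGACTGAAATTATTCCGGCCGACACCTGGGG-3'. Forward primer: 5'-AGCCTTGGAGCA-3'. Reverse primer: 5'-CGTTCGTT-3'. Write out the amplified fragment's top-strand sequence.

5'-AGCCTTGGAGCAGGTCAAAGGACGGTTTAACCGCCGCTTTTCTACGTCATGATAACGAACG-3'

The forward primer matches the template at positions 10–21.
Reverse complement of the reverse primer: AACGAACG. This occurs on the top strand at positions 63–70.
The product is the template from position 10 through 70 (61 bp).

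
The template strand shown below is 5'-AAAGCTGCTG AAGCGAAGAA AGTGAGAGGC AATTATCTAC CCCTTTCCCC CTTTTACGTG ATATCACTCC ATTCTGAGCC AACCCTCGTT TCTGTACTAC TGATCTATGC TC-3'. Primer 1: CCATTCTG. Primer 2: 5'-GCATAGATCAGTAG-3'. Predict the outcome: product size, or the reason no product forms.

Primer 1 (CCATTCTG) matches the top strand at positions 69–76; it acts as a forward primer.
Primer 2's reverse complement is CTACTGATCTATGC, matching the top strand at positions 97–110; it acts as a reverse primer.
The 3' ends face each other across positions 69–110, giving a 42 bp product.

Yes — a 42 bp product.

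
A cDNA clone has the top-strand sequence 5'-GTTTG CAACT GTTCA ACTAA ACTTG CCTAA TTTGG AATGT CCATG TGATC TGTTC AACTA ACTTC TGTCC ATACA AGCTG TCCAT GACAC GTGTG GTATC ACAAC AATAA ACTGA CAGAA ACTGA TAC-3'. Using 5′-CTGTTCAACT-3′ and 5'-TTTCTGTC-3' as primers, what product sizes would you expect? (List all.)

113 bp, 72 bp

The forward primer CTGTTCAACT matches the top strand at positions 9–18, 50–59.
The reverse primer's reverse complement is GACAGAAA, matching at positions 114–121.
Each forward site pairs with the reverse site to give a product ending at position 121: sizes 113, 72 bp.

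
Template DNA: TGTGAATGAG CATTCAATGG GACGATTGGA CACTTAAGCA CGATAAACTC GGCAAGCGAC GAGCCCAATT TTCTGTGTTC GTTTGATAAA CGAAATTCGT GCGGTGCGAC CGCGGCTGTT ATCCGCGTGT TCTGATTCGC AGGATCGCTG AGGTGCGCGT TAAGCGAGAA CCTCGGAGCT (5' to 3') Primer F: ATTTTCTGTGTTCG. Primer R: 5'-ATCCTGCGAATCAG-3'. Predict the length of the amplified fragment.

The forward primer matches the template at positions 68–81.
The reverse primer's reverse complement is CTGATTCGCAGGAT, which matches the template at positions 132–145.
Product length = (reverse-primer end) − (forward-primer start) + 1 = 145 − 68 + 1 = 78 bp.

78 bp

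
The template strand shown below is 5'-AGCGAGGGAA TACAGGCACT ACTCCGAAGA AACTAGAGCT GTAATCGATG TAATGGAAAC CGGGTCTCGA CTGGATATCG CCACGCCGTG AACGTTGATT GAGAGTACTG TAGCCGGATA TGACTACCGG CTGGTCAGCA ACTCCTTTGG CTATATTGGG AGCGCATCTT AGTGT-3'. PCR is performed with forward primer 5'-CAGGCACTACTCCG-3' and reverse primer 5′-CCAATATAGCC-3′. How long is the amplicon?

147 bp

The forward primer matches the template at positions 13–26.
The reverse primer's reverse complement is GGCTATATTGG, which matches the template at positions 149–159.
Amplicon spans positions 13–159: 147 bp.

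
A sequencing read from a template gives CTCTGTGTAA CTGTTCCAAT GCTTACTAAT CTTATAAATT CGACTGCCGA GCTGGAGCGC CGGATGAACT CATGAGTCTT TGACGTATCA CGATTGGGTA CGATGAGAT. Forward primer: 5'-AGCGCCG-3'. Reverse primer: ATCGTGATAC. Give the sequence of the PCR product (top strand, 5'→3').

5'-AGCGCCGGATGAACTCATGAGTCTTTGACGTATCACGAT-3'

The forward primer matches the template at positions 56–62.
The reverse primer's reverse complement is GTATCACGAT, which matches the template at positions 85–94.
The product is the template from position 56 through 94 (39 bp).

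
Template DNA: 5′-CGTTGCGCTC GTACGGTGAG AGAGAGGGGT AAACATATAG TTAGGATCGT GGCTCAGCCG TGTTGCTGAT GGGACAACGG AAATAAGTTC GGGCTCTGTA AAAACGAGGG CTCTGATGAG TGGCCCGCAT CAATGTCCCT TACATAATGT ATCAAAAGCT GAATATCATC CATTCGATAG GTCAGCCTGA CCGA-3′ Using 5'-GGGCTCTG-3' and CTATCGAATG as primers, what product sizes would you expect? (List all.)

90 bp, 73 bp

The forward primer GGGCTCTG matches the top strand at positions 91–98, 108–115.
The reverse primer's reverse complement is CATTCGATAG, matching at positions 171–180.
Each forward site pairs with the reverse site to give a product ending at position 180: sizes 90, 73 bp.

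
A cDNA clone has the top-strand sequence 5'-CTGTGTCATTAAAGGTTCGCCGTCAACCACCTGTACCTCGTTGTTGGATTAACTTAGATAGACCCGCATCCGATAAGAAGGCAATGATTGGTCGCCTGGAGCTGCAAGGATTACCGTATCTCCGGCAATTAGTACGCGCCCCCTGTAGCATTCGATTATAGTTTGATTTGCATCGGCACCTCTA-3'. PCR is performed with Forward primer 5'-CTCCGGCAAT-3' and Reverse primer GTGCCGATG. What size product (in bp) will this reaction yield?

Scanning the template, CTCCGGCAAT occurs at positions 120–129; this primer anneals to the bottom strand there with its 3' end pointing downstream.
Reverse complement of the reverse primer: CATCGGCAC. This occurs on the top strand at positions 171–179.
Product length = (reverse-primer end) − (forward-primer start) + 1 = 179 − 120 + 1 = 60 bp.

60 bp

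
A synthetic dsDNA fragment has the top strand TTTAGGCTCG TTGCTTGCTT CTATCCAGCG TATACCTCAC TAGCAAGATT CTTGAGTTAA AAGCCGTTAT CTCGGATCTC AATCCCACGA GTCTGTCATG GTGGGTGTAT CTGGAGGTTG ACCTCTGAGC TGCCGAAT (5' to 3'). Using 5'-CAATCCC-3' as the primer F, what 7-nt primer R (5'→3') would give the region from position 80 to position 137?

5'-TTCGGCA-3'

The product's 3' end on the top strand is position 137.
The reverse primer anneals to the top strand over positions 131–137, i.e. to TGCCGAA.
Its sequence written 5'→3' is the reverse complement: TTCGGCA.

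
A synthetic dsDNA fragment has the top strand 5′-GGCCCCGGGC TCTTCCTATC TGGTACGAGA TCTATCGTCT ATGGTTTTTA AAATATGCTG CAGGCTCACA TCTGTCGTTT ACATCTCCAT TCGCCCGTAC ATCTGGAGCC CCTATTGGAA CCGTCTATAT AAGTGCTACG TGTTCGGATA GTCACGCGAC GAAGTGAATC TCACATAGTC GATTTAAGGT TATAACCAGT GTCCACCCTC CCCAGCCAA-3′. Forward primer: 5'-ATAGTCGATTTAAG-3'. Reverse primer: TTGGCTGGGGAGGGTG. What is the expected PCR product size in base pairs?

45 bp

Scanning the template, ATAGTCGATTTAAG occurs at positions 175–188; this primer anneals to the bottom strand there with its 3' end pointing downstream.
Taking the reverse complement of TTGGCTGGGGAGGGTG gives CACCCTCCCCAGCCAA, found at positions 204–219 on the template; the primer anneals here to the top strand with its 3' end pointing upstream.
The product runs from position 175 to position 219, so its length is 219 − 175 + 1 = 45 bp.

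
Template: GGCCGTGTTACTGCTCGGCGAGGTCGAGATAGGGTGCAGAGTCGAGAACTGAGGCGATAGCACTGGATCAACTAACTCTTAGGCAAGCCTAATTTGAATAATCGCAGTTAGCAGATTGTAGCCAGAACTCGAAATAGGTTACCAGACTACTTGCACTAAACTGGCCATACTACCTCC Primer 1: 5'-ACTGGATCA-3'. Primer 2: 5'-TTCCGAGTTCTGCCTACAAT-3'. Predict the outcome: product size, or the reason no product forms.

No product — primer 2 has no binding site in the template.

Primer 2 (TTCCGAGTTCTGCCTACAAT) does not match the top strand, and its reverse complement ATTGTAGGCAGAACTCGGAA does not match either.
With no annealing site for primer 2, no amplification occurs.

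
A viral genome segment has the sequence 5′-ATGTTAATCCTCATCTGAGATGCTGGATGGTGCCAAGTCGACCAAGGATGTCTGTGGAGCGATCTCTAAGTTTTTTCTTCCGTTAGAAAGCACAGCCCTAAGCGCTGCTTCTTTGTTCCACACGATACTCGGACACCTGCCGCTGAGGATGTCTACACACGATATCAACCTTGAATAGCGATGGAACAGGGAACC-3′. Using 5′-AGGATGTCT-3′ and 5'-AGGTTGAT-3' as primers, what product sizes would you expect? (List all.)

The forward primer AGGATGTCT matches the top strand at positions 45–53, 146–154.
The reverse primer's reverse complement is ATCAACCT, matching at positions 164–171.
Each forward site pairs with the reverse site to give a product ending at position 171: sizes 127, 26 bp.

127 bp, 26 bp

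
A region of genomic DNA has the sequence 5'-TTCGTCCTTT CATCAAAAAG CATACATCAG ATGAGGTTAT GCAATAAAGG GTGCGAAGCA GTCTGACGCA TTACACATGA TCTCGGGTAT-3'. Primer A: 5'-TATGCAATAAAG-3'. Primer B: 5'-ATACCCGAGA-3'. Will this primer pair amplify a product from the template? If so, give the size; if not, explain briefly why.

Yes — a 53 bp product.

Primer A (TATGCAATAAAG) matches the top strand at positions 38–49; it acts as a forward primer.
Primer B's reverse complement is TCTCGGGTAT, matching the top strand at positions 81–90; it acts as a reverse primer.
The 3' ends face each other across positions 38–90, giving a 53 bp product.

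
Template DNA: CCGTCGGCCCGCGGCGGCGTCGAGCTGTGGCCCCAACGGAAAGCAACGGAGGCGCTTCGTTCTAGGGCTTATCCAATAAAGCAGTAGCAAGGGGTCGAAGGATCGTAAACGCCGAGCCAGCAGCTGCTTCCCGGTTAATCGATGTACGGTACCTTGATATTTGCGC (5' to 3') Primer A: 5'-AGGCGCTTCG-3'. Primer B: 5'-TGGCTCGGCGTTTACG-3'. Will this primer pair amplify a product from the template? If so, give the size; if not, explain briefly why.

Primer A (AGGCGCTTCG) matches the top strand at positions 50–59; it acts as a forward primer.
Primer B's reverse complement is CGTAAACGCCGAGCCA, matching the top strand at positions 104–119; it acts as a reverse primer.
The 3' ends face each other across positions 50–119, giving a 70 bp product.

Yes — a 70 bp product.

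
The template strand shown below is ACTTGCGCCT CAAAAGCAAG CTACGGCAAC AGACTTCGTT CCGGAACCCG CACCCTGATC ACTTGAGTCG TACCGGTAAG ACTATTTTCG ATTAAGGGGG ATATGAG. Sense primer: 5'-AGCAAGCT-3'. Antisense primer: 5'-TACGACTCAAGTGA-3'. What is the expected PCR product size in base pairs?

The forward primer matches the template at positions 15–22.
The reverse primer's reverse complement is TCACTTGAGTCGTA, which matches the template at positions 59–72.
Product length = (reverse-primer end) − (forward-primer start) + 1 = 72 − 15 + 1 = 58 bp.

58 bp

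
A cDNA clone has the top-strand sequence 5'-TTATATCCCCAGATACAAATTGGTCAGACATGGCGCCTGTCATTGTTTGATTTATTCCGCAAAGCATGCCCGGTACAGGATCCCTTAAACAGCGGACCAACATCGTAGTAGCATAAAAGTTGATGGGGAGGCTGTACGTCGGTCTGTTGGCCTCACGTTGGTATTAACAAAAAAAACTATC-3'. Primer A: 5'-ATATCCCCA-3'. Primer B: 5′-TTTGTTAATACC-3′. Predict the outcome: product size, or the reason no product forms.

Primer A (ATATCCCCA) matches the top strand at positions 3–11; it acts as a forward primer.
Primer B's reverse complement is GGTATTAACAAA, matching the top strand at positions 160–171; it acts as a reverse primer.
The 3' ends face each other across positions 3–171, giving a 169 bp product.

Yes — a 169 bp product.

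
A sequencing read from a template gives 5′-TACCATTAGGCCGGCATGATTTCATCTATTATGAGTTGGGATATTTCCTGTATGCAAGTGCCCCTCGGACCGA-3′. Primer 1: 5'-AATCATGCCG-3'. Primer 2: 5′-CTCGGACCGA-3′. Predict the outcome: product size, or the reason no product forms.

No product — the primers' 3' ends point away from each other.

Primer 1 (AATCATGCCG) has reverse complement CGGCATGATT, which matches the top strand at positions 12–21; primer 1 anneals to the top strand there with its 3' end pointing upstream toward position 12.
Primer 2 (CTCGGACCGA) matches the top strand directly at positions 64–73; it anneals to the bottom strand with its 3' end pointing downstream toward position 73.
The 3' ends diverge (primer 1 extends toward position 1, primer 2 toward position 73), so the primers never converge on a shared product.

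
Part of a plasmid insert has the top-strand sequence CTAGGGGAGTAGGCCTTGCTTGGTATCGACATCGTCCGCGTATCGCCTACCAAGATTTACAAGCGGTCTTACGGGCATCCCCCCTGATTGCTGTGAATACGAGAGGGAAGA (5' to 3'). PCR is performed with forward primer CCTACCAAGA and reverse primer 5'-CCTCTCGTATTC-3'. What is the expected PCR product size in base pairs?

61 bp

The forward primer matches the template at positions 46–55.
Reverse complement of the reverse primer: GAATACGAGAGG. This occurs on the top strand at positions 95–106.
Amplicon spans positions 46–106: 61 bp.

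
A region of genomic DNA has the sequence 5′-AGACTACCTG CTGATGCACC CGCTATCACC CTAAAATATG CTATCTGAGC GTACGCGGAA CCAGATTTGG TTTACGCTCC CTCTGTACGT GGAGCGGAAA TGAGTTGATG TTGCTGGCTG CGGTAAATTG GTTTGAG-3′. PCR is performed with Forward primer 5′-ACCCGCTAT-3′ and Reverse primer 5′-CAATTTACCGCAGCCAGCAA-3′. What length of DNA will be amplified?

Scanning the template, ACCCGCTAT occurs at positions 18–26; this primer anneals to the bottom strand there with its 3' end pointing downstream.
The reverse primer's reverse complement is TTGCTGGCTGCGGTAAATTG, which matches the template at positions 111–130.
Amplicon spans positions 18–130: 113 bp.

113 bp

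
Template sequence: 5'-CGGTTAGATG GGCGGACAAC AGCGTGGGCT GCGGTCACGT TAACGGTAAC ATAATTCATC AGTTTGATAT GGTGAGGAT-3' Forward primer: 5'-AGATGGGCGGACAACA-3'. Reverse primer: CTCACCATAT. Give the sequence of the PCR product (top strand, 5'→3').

5'-AGATGGGCGGACAACAGCGTGGGCTGCGGTCACGTTAACGGTAACATAATTCATCAGTTTGATATGGTGAG-3'

Scanning the template, AGATGGGCGGACAACA occurs at positions 6–21; this primer anneals to the bottom strand there with its 3' end pointing downstream.
Taking the reverse complement of CTCACCATAT gives ATATGGTGAG, found at positions 67–76 on the template; the primer anneals here to the top strand with its 3' end pointing upstream.
The product is the template from position 6 through 76 (71 bp).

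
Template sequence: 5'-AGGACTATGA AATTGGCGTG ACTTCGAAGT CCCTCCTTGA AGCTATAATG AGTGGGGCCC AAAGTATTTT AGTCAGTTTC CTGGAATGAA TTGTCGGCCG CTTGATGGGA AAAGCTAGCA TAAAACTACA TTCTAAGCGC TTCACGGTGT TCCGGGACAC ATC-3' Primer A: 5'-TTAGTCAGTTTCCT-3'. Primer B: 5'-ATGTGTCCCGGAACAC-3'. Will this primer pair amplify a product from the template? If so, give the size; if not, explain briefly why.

Primer A (TTAGTCAGTTTCCT) matches the top strand at positions 69–82; it acts as a forward primer.
Primer B's reverse complement is GTGTTCCGGGACACAT, matching the top strand at positions 147–162; it acts as a reverse primer.
The 3' ends face each other across positions 69–162, giving a 94 bp product.

Yes — a 94 bp product.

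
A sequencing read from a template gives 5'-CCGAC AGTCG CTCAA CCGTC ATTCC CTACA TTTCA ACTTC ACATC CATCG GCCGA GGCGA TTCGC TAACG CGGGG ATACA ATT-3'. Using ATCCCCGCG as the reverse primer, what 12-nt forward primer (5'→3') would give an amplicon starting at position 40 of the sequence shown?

5'-CACATCCATCGG-3'

The reverse primer's reverse complement CGCGGGGAT matches the template at positions 69–77; the product starts at position 40.
The forward primer is identical to the top strand over positions 40–51: CACATCCATCGG.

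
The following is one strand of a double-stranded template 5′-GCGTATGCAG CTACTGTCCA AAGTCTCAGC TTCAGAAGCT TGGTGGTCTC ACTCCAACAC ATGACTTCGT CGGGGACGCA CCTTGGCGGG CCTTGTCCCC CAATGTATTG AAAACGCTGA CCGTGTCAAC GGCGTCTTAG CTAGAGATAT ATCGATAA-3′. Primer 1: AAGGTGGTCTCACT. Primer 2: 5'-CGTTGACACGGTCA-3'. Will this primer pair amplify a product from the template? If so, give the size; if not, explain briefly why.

No product — primer 1 has no binding site in the template.

Primer 1 (AAGGTGGTCTCACT) does not match the top strand, and its reverse complement AGTGAGACCACCTT does not match either.
With no annealing site for primer 1, no amplification occurs.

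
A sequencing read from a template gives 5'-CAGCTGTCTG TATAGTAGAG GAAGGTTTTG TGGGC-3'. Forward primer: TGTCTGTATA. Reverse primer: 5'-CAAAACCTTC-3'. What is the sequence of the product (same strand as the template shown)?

5'-TGTCTGTATAGTAGAGGAAGGTTTTG-3'

The forward primer matches the template at positions 5–14.
Reverse complement of the reverse primer: GAAGGTTTTG. This occurs on the top strand at positions 21–30.
The product is the template from position 5 through 30 (26 bp).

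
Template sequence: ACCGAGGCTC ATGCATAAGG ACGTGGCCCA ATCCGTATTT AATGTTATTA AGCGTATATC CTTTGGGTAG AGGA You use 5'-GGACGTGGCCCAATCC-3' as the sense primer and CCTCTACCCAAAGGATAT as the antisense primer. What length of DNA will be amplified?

Forward primer GGACGTGGCCCAATCC is found on the top strand at positions 19–34.
Taking the reverse complement of CCTCTACCCAAAGGATAT gives ATATCCTTTGGGTAGAGG, found at positions 56–73 on the template; the primer anneals here to the top strand with its 3' end pointing upstream.
The product runs from position 19 to position 73, so its length is 73 − 19 + 1 = 55 bp.

55 bp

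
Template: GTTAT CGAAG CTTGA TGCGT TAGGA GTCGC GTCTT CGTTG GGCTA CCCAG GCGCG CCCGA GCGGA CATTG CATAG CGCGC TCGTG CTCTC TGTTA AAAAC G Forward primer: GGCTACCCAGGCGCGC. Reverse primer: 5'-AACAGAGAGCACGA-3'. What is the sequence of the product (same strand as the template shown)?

5'-GGCTACCCAGGCGCGCCCGAGCGGACATTGCATAGCGCGCTCGTGCTCTCTGTT-3'

Scanning the template, GGCTACCCAGGCGCGC occurs at positions 41–56; this primer anneals to the bottom strand there with its 3' end pointing downstream.
Taking the reverse complement of AACAGAGAGCACGA gives TCGTGCTCTCTGTT, found at positions 81–94 on the template; the primer anneals here to the top strand with its 3' end pointing upstream.
The product is the template from position 41 through 94 (54 bp).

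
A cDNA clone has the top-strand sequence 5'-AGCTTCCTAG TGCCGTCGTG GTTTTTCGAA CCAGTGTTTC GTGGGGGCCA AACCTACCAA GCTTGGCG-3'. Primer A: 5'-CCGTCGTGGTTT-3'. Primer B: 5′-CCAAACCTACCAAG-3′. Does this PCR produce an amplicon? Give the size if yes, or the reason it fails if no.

No product — both primers anneal to the same strand and extend in the same direction.

Primer A (CCGTCGTGGTTT) matches the top strand at positions 13–24 (3' end points downstream).
Primer B (CCAAACCTACCAAG) also matches the top strand directly, at positions 48–61 — its reverse complement CTTGGTAGGTTTGG is not present.
Both primers anneal to the bottom strand with 3' ends pointing the same way, so neither can prime synthesis back toward the other.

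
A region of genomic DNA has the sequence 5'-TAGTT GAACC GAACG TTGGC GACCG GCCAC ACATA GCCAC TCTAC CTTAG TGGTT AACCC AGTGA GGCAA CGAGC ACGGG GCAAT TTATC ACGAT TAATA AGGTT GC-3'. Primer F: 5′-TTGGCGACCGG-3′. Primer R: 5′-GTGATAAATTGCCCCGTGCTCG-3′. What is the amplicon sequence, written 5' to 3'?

5'-TTGGCGACCGGCCACACATAGCCACTCTACCTTAGTGGTTAACCCAGTGAGGCAACGAGCACGGGGCAATTTATCAC-3'

The forward primer matches the template at positions 16–26.
Reverse complement of the reverse primer: CGAGCACGGGGCAATTTATCAC. This occurs on the top strand at positions 71–92.
The product is the template from position 16 through 92 (77 bp).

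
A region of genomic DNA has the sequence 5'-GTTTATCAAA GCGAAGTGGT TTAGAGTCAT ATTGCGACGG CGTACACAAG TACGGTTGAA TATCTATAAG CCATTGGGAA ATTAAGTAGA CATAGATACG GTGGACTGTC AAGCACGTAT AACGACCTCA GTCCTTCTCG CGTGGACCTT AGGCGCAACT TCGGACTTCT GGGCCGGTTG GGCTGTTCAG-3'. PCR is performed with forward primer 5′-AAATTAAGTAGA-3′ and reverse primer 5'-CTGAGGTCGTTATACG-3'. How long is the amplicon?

53 bp

Forward primer AAATTAAGTAGA is found on the top strand at positions 79–90.
The reverse primer's reverse complement is CGTATAACGACCTCAG, which matches the template at positions 116–131.
The product runs from position 79 to position 131, so its length is 131 − 79 + 1 = 53 bp.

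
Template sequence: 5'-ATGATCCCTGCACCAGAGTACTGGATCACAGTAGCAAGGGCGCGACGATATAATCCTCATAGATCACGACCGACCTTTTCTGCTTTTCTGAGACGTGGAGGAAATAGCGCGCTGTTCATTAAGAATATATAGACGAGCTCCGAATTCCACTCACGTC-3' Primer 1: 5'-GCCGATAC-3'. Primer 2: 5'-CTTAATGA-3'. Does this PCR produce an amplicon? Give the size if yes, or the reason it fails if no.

Primer 1 (GCCGATAC) does not match the top strand, and its reverse complement GTATCGGC does not match either.
With no annealing site for primer 1, no amplification occurs.

No product — primer 1 has no binding site in the template.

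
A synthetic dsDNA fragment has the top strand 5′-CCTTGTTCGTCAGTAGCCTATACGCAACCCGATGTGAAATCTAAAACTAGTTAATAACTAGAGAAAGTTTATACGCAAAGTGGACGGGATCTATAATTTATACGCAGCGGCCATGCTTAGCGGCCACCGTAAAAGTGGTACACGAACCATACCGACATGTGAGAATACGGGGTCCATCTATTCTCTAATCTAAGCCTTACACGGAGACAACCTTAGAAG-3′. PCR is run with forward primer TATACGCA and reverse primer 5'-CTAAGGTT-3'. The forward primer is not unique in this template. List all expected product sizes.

The forward primer TATACGCA matches the top strand at positions 19–26, 70–77, 99–106.
The reverse primer's reverse complement is AACCTTAG, matching at positions 209–216.
Each forward site pairs with the reverse site to give a product ending at position 216: sizes 198, 147, 118 bp.

198 bp, 147 bp, 118 bp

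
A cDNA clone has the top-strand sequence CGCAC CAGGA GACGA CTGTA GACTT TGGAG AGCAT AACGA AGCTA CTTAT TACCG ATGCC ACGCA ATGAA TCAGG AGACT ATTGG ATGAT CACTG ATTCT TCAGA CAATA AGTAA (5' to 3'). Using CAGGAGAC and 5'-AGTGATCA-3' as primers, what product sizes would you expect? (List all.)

The forward primer CAGGAGAC matches the top strand at positions 6–13, 72–79.
The reverse primer's reverse complement is TGATCACT, matching at positions 87–94.
Each forward site pairs with the reverse site to give a product ending at position 94: sizes 89, 23 bp.

89 bp, 23 bp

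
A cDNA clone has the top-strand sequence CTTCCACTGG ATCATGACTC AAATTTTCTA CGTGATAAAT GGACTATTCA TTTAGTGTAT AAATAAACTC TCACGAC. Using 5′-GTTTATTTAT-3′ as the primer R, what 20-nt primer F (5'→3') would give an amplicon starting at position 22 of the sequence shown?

The reverse primer's reverse complement ATAAATAAAC matches the template at positions 59–68; the product starts at position 22.
The forward primer is identical to the top strand over positions 22–41: AATTTTCTACGTGATAAATG.

5'-AATTTTCTACGTGATAAATG-3'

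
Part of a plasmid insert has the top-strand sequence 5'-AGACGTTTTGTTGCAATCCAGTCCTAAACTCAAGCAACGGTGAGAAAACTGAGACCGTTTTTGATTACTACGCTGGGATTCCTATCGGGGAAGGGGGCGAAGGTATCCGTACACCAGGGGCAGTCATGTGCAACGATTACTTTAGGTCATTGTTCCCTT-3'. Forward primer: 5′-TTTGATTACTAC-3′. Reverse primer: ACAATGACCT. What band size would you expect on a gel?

94 bp

Forward primer TTTGATTACTAC is found on the top strand at positions 60–71.
Taking the reverse complement of ACAATGACCT gives AGGTCATTGT, found at positions 144–153 on the template; the primer anneals here to the top strand with its 3' end pointing upstream.
Product length = (reverse-primer end) − (forward-primer start) + 1 = 153 − 60 + 1 = 94 bp.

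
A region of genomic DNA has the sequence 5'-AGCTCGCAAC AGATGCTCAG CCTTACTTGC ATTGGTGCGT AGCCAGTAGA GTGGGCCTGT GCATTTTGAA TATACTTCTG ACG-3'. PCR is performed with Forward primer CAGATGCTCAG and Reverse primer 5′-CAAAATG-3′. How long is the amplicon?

Forward primer CAGATGCTCAG is found on the top strand at positions 10–20.
Reverse complement of the reverse primer: CATTTTG. This occurs on the top strand at positions 62–68.
Amplicon spans positions 10–68: 59 bp.

59 bp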